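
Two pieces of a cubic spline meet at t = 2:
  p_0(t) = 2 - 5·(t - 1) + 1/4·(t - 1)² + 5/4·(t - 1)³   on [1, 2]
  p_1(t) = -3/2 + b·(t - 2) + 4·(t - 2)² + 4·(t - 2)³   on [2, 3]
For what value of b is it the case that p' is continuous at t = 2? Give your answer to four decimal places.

p_0'(t) = -5 + 1/2·(t - 1) + 15/4·(t - 1)², so p_0'(2) = -3/4. On the right, p_1'(2) = b, so b = -3/4.

-0.7500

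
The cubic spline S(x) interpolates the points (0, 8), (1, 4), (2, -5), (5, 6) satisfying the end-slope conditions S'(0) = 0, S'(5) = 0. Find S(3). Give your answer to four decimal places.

-4.6462

Let σ_i = S''(x_i). Step sizes h_i = 1, 1, 3; slopes of the chords Δ_i = (y_(i+1) - y_i)/h_i = -4, -9, 11/3.
  1·σ_0 + 4·σ_1 + 1·σ_2 = 6(Δ_1 - Δ_0) = -30
  1·σ_1 + 8·σ_2 + 3·σ_3 = 6(Δ_2 - Δ_1) = 76
Clamped end conditions give two more equations: 2h_0·σ_0 + h_0·σ_1 = 6(Δ_0 - S'(0)) = -24 and h_2·σ_2 + 2h_2·σ_3 = 6(S'(5) - Δ_2) = -22.
Forward elimination and back-substitution give σ_0 = -212/29, σ_1 = -272/29, σ_2 = 430/29, σ_3 = -964/87.
On [2, 5], S(x) = -5 - 163/29·(x - 2) + 215/29·(x - 2)² - 1127/783·(x - 2)³.
With (x - 2) = 1: S(3) = -3638/783.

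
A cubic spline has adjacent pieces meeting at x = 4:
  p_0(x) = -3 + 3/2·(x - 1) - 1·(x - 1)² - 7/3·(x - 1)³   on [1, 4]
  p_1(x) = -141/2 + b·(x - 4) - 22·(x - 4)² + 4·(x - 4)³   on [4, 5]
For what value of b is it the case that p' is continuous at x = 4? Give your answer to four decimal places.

p_0'(x) = 3/2 - 2·(x - 1) - 7·(x - 1)², so p_0'(4) = -135/2. On the right, p_1'(4) = b, so b = -135/2.

-67.5000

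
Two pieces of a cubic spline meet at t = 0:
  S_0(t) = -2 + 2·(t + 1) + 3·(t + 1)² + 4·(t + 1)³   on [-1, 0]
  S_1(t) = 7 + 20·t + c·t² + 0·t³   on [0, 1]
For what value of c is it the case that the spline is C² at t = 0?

15

S_0''(t) = 6 + 24·(t + 1), so S_0''(0) = 30. On the right, S_1''(0) = 2c, so c = 15.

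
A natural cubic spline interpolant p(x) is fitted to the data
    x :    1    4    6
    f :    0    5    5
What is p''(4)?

Write σ_i for p''(x_i). With h_i = 3, 2 and divided differences Δ_i = 5/3, 0, the continuity of p' gives the tridiagonal system
  3·σ_0 + 10·σ_1 + 2·σ_2 = 6(Δ_1 - Δ_0) = -10
Natural end conditions: σ_0 = σ_2 = 0.
Solving the tridiagonal system: σ_0 = 0, σ_1 = -1, σ_2 = 0.

-1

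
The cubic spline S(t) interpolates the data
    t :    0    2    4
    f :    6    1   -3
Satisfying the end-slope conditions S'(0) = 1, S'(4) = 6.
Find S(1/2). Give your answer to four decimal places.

Put M_i = S'' at the i-th knot. Here h = (2, 2) and Δ = (-5/2, -2), so the interior equations h_(i-1)·M_(i-1) + 2(h_(i-1)+h_i)·M_i + h_i·M_(i+1) = 6(Δ_i − Δ_(i-1)) read
  2·M_0 + 8·M_1 + 2·M_2 = 6(Δ_1 - Δ_0) = 3
Clamped end conditions give two more equations: 2h_0·M_0 + h_0·M_1 = 6(Δ_0 - S'(0)) = -21 and h_1·M_1 + 2h_1·M_2 = 6(S'(4) - Δ_1) = 48.
Solving: M_0 = -35/8, M_1 = -7/4, M_2 = 103/8.
On [0, 2], S(t) = 6 + 1·t - 35/16·t² + 7/32·t³.
With t = 1/2: S(1/2) = 1531/256.

5.9805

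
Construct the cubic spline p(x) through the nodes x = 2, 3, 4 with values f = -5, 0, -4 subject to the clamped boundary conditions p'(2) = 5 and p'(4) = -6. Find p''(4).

Write M_i for p''(x_i). With h_i = 1, 1 and divided differences Δ_i = 5, -4, the continuity of p' gives the tridiagonal system
  1·M_0 + 4·M_1 + 1·M_2 = 6(Δ_1 - Δ_0) = -54
Clamped end conditions give two more equations: 2h_0·M_0 + h_0·M_1 = 6(Δ_0 - p'(2)) = 0 and h_1·M_1 + 2h_1·M_2 = 6(p'(4) - Δ_1) = -12.
Solving: M_0 = 8, M_1 = -16, M_2 = 2.

2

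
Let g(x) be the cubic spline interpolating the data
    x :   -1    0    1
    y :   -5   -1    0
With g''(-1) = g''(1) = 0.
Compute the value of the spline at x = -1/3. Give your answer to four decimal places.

With M_i denoting the second derivative at x_i, h_i = 1, 1, and Δ_i = (y_(i+1) − y_i)/h_i = 4, 1:
  1·M_0 + 4·M_1 + 1·M_2 = 6(Δ_1 - Δ_0) = -18
Natural end conditions: M_0 = M_2 = 0.
Solving the tridiagonal system: M_0 = 0, M_1 = -9/2, M_2 = 0.
On [-1, 0], g(x) = -5 + 19/4·(x + 1) + 0·(x + 1)² - 3/4·(x + 1)³.
With (x + 1) = 2/3: g(-1/3) = -37/18.

-2.0556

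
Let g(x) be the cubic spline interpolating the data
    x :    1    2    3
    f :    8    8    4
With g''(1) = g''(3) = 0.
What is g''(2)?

-6

Let M_i = g''(x_i). Step sizes h_i = 1, 1; slopes of the chords Δ_i = (y_(i+1) - y_i)/h_i = 0, -4.
  1·M_0 + 4·M_1 + 1·M_2 = 6(Δ_1 - Δ_0) = -24
Natural end conditions: M_0 = M_2 = 0.
Solving the tridiagonal system: M_0 = 0, M_1 = -6, M_2 = 0.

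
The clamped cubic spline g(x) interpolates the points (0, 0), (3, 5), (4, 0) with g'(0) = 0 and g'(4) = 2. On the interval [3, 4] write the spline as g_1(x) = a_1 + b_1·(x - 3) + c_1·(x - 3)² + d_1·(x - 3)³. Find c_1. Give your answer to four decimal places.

-5.5000

Put σ_i = g'' at the i-th knot. Here h = (3, 1) and Δ = (5/3, -5), so the interior equations h_(i-1)·σ_(i-1) + 2(h_(i-1)+h_i)·σ_i + h_i·σ_(i+1) = 6(Δ_i − Δ_(i-1)) read
  3·σ_0 + 8·σ_1 + 1·σ_2 = 6(Δ_1 - Δ_0) = -40
Clamped end conditions give two more equations: 2h_0·σ_0 + h_0·σ_1 = 6(Δ_0 - g'(0)) = 10 and h_1·σ_1 + 2h_1·σ_2 = 6(g'(4) - Δ_1) = 42.
Forward elimination and back-substitution give σ_0 = 43/6, σ_1 = -11, σ_2 = 53/2.
On [3, 4], with g_1(x) = a_1 + b_1·(x - 3) + c_1·(x - 3)² + d_1·(x - 3)³: c_1 = σ_1/2 = -11/2, d_1 = (σ_2 - σ_1)/(6h_1) = 25/4, b_1 = Δ_1 - h_1(2σ_1 + σ_2)/6 = -23/4.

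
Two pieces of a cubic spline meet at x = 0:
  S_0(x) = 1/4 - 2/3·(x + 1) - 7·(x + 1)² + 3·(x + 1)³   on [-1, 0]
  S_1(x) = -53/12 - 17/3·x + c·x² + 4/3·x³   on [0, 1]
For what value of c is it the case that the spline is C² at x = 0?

2

S_0''(x) = -14 + 18·(x + 1), so S_0''(0) = 4. On the right, S_1''(0) = 2c, so c = 2.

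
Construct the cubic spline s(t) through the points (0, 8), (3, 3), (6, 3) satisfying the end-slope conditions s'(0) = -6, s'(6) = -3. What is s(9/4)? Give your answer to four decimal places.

2.5156

With m_i denoting the second derivative at x_i, h_i = 3, 3, and Δ_i = (y_(i+1) − y_i)/h_i = -5/3, 0:
  3·m_0 + 12·m_1 + 3·m_2 = 6(Δ_1 - Δ_0) = 10
Clamped end conditions give two more equations: 2h_0·m_0 + h_0·m_1 = 6(Δ_0 - s'(0)) = 26 and h_1·m_1 + 2h_1·m_2 = 6(s'(6) - Δ_1) = -18.
Hence m_0 = 4, m_1 = 2/3, m_2 = -10/3.
On [0, 3], s(t) = 8 - 6·t + 2·t² - 5/27·t³.
With t = 9/4: s(9/4) = 161/64.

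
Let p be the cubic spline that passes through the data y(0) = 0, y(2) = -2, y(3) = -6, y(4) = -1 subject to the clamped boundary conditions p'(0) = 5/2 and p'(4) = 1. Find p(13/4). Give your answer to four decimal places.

-5.0004

Write M_i for p''(x_i). With h_i = 2, 1, 1 and divided differences Δ_i = -1, -4, 5, the continuity of p' gives the tridiagonal system
  2·M_0 + 6·M_1 + 1·M_2 = 6(Δ_1 - Δ_0) = -18
  1·M_1 + 4·M_2 + 1·M_3 = 6(Δ_2 - Δ_1) = 54
Clamped end conditions give two more equations: 2h_0·M_0 + h_0·M_1 = 6(Δ_0 - p'(0)) = -21 and h_2·M_2 + 2h_2·M_3 = 6(p'(4) - Δ_2) = -24.
Forward elimination and back-substitution give M_0 = -27/11, M_1 = -123/22, M_2 = 225/11, M_3 = -489/22.
On [3, 4], p(t) = -6 + 83/44·(t - 3) + 225/22·(t - 3)² - 313/44·(t - 3)³.
With (t - 3) = 1/4: p(13/4) = -14081/2816.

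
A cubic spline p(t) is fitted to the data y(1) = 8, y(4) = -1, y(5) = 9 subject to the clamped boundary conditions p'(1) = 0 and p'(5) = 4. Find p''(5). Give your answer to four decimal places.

-26.7500

With σ_i denoting the second derivative at x_i, h_i = 3, 1, and Δ_i = (y_(i+1) − y_i)/h_i = -3, 10:
  3·σ_0 + 8·σ_1 + 1·σ_2 = 6(Δ_1 - Δ_0) = 78
Clamped end conditions give two more equations: 2h_0·σ_0 + h_0·σ_1 = 6(Δ_0 - p'(1)) = -18 and h_1·σ_1 + 2h_1·σ_2 = 6(p'(5) - Δ_1) = -36.
Forward elimination and back-substitution give σ_0 = -47/4, σ_1 = 35/2, σ_2 = -107/4.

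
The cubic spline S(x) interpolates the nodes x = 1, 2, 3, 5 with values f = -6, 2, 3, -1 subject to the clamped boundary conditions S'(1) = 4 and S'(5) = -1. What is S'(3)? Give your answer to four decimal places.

-1.9091

Write m_i for S''(x_i). With h_i = 1, 1, 2 and divided differences Δ_i = 8, 1, -2, the continuity of S' gives the tridiagonal system
  1·m_0 + 4·m_1 + 1·m_2 = 6(Δ_1 - Δ_0) = -42
  1·m_1 + 6·m_2 + 2·m_3 = 6(Δ_2 - Δ_1) = -18
Clamped end conditions give two more equations: 2h_0·m_0 + h_0·m_1 = 6(Δ_0 - S'(1)) = 24 and h_2·m_2 + 2h_2·m_3 = 6(S'(5) - Δ_2) = 6.
Solving the tridiagonal system: m_0 = 215/11, m_1 = -166/11, m_2 = -13/11, m_3 = 23/11.
On [3, 5], S'(x) = b_2 + 2c_2·(x - 3) + 3d_2·(x - 3)² with b_2 = Δ_2 - h_2(2m_2 + m_3)/6 = -21/11, c_2 = m_2/2 = -13/22, d_2 = (m_3 - m_2)/(6h_2) = 3/11. So S'(3) = -21/11.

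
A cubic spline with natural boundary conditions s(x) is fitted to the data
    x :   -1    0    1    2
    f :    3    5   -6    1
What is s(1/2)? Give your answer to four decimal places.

-0.8750

Put M_i = s'' at the i-th knot. Here h = (1, 1, 1) and Δ = (2, -11, 7), so the interior equations h_(i-1)·M_(i-1) + 2(h_(i-1)+h_i)·M_i + h_i·M_(i+1) = 6(Δ_i − Δ_(i-1)) read
  1·M_0 + 4·M_1 + 1·M_2 = 6(Δ_1 - Δ_0) = -78
  1·M_1 + 4·M_2 + 1·M_3 = 6(Δ_2 - Δ_1) = 108
Natural end conditions: M_0 = M_3 = 0.
Solving the tridiagonal system: M_0 = 0, M_1 = -28, M_2 = 34, M_3 = 0.
On [0, 1], s(x) = 5 - 22/3·x - 14·x² + 31/3·x³.
With x = 1/2: s(1/2) = -7/8.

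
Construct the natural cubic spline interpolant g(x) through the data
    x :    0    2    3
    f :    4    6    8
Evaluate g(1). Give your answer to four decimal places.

4.7500

Write M_i for g''(x_i). With h_i = 2, 1 and divided differences Δ_i = 1, 2, the continuity of g' gives the tridiagonal system
  2·M_0 + 6·M_1 + 1·M_2 = 6(Δ_1 - Δ_0) = 6
Natural end conditions: M_0 = M_2 = 0.
Forward elimination and back-substitution give M_0 = 0, M_1 = 1, M_2 = 0.
On [0, 2], g(x) = 4 + 2/3·x + 0·x² + 1/12·x³.
With x = 1: g(1) = 19/4.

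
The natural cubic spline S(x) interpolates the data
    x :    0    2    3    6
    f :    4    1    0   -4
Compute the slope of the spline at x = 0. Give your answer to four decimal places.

-1.6844

Write M_i for S''(x_i). With h_i = 2, 1, 3 and divided differences Δ_i = -3/2, -1, -4/3, the continuity of S' gives the tridiagonal system
  2·M_0 + 6·M_1 + 1·M_2 = 6(Δ_1 - Δ_0) = 3
  1·M_1 + 8·M_2 + 3·M_3 = 6(Δ_2 - Δ_1) = -2
Natural end conditions: M_0 = M_3 = 0.
Hence M_0 = 0, M_1 = 26/47, M_2 = -15/47, M_3 = 0.
On [0, 2], S'(x) = b_0 + 2c_0·x + 3d_0·x² with b_0 = Δ_0 - h_0(2M_0 + M_1)/6 = -475/282, c_0 = M_0/2 = 0, d_0 = (M_1 - M_0)/(6h_0) = 13/282. So S'(0) = -475/282.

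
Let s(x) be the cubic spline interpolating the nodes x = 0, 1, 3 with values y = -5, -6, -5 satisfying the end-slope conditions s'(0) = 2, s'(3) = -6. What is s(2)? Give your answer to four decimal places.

-4.1042

Put M_i = s'' at the i-th knot. Here h = (1, 2) and Δ = (-1, 1/2), so the interior equations h_(i-1)·M_(i-1) + 2(h_(i-1)+h_i)·M_i + h_i·M_(i+1) = 6(Δ_i − Δ_(i-1)) read
  1·M_0 + 6·M_1 + 2·M_2 = 6(Δ_1 - Δ_0) = 9
Clamped end conditions give two more equations: 2h_0·M_0 + h_0·M_1 = 6(Δ_0 - s'(0)) = -18 and h_1·M_1 + 2h_1·M_2 = 6(s'(3) - Δ_1) = -39.
Forward elimination and back-substitution give M_0 = -79/6, M_1 = 25/3, M_2 = -167/12.
On [1, 3], s(x) = -6 - 5/12·(x - 1) + 25/6·(x - 1)² - 89/48·(x - 1)³.
With (x - 1) = 1: s(2) = -197/48.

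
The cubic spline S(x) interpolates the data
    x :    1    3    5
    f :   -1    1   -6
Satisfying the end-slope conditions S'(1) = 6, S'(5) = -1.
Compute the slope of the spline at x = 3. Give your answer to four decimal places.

Put M_i = S'' at the i-th knot. Here h = (2, 2) and Δ = (1, -7/2), so the interior equations h_(i-1)·M_(i-1) + 2(h_(i-1)+h_i)·M_i + h_i·M_(i+1) = 6(Δ_i − Δ_(i-1)) read
  2·M_0 + 8·M_1 + 2·M_2 = 6(Δ_1 - Δ_0) = -27
Clamped end conditions give two more equations: 2h_0·M_0 + h_0·M_1 = 6(Δ_0 - S'(1)) = -30 and h_1·M_1 + 2h_1·M_2 = 6(S'(5) - Δ_1) = 15.
Solving the tridiagonal system: M_0 = -47/8, M_1 = -13/4, M_2 = 43/8.
On [3, 5], S'(x) = b_1 + 2c_1·(x - 3) + 3d_1·(x - 3)² with b_1 = Δ_1 - h_1(2M_1 + M_2)/6 = -25/8, c_1 = M_1/2 = -13/8, d_1 = (M_2 - M_1)/(6h_1) = 23/32. So S'(3) = -25/8.

-3.1250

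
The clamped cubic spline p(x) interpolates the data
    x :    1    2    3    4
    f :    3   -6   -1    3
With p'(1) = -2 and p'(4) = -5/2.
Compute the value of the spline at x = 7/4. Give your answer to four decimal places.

-4.0359

Write σ_i for p''(x_i). With h_i = 1, 1, 1 and divided differences Δ_i = -9, 5, 4, the continuity of p' gives the tridiagonal system
  1·σ_0 + 4·σ_1 + 1·σ_2 = 6(Δ_1 - Δ_0) = 84
  1·σ_1 + 4·σ_2 + 1·σ_3 = 6(Δ_2 - Δ_1) = -6
Clamped end conditions give two more equations: 2h_0·σ_0 + h_0·σ_1 = 6(Δ_0 - p'(1)) = -42 and h_2·σ_2 + 2h_2·σ_3 = 6(p'(4) - Δ_2) = -39.
Forward elimination and back-substitution give σ_0 = -551/15, σ_1 = 472/15, σ_2 = -77/15, σ_3 = -254/15.
On [1, 2], p(x) = 3 - 2·(x - 1) - 551/30·(x - 1)² + 341/30·(x - 1)³.
With (x - 1) = 3/4: p(7/4) = -2583/640.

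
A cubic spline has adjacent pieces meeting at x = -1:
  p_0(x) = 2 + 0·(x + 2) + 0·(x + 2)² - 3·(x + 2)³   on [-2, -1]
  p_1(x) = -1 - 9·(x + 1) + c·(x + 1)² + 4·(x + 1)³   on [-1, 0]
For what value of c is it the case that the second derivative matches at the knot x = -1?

-9

p_0''(x) = 0 - 18·(x + 2), so p_0''(-1) = -18. On the right, p_1''(-1) = 2c, so c = -9.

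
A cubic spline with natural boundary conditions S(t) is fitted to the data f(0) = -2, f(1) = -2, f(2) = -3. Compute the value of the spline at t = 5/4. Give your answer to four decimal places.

-2.1680

Let M_i = S''(x_i). Step sizes h_i = 1, 1; slopes of the chords Δ_i = (y_(i+1) - y_i)/h_i = 0, -1.
  1·M_0 + 4·M_1 + 1·M_2 = 6(Δ_1 - Δ_0) = -6
Natural end conditions: M_0 = M_2 = 0.
Solving the tridiagonal system: M_0 = 0, M_1 = -3/2, M_2 = 0.
On [1, 2], S(t) = -2 - 1/2·(t - 1) - 3/4·(t - 1)² + 1/4·(t - 1)³.
With (t - 1) = 1/4: S(5/4) = -555/256.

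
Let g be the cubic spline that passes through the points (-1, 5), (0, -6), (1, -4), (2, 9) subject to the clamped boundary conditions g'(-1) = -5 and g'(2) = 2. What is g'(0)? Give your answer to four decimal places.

-8.7333

Put M_i = g'' at the i-th knot. Here h = (1, 1, 1) and Δ = (-11, 2, 13), so the interior equations h_(i-1)·M_(i-1) + 2(h_(i-1)+h_i)·M_i + h_i·M_(i+1) = 6(Δ_i − Δ_(i-1)) read
  1·M_0 + 4·M_1 + 1·M_2 = 6(Δ_1 - Δ_0) = 78
  1·M_1 + 4·M_2 + 1·M_3 = 6(Δ_2 - Δ_1) = 66
Clamped end conditions give two more equations: 2h_0·M_0 + h_0·M_1 = 6(Δ_0 - g'(-1)) = -36 and h_2·M_2 + 2h_2·M_3 = 6(g'(2) - Δ_2) = -66.
Solving the tridiagonal system: M_0 = -428/15, M_1 = 316/15, M_2 = 334/15, M_3 = -662/15.
On [0, 1], g'(x) = b_1 + 2c_1·x + 3d_1·x² with b_1 = Δ_1 - h_1(2M_1 + M_2)/6 = -131/15, c_1 = M_1/2 = 158/15, d_1 = (M_2 - M_1)/(6h_1) = 1/5. So g'(0) = -131/15.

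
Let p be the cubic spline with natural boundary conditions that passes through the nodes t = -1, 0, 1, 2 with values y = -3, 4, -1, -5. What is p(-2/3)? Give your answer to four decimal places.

Write m_i for p''(x_i). With h_i = 1, 1, 1 and divided differences Δ_i = 7, -5, -4, the continuity of p' gives the tridiagonal system
  1·m_0 + 4·m_1 + 1·m_2 = 6(Δ_1 - Δ_0) = -72
  1·m_1 + 4·m_2 + 1·m_3 = 6(Δ_2 - Δ_1) = 6
Natural end conditions: m_0 = m_3 = 0.
Hence m_0 = 0, m_1 = -98/5, m_2 = 32/5, m_3 = 0.
On [-1, 0], p(t) = -3 + 154/15·(t + 1) + 0·(t + 1)² - 49/15·(t + 1)³.
With (t + 1) = 1/3: p(-2/3) = 122/405.

0.3012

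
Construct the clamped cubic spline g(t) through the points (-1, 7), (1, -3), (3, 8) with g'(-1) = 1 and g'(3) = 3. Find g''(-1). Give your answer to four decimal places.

Let m_i = g''(x_i). Step sizes h_i = 2, 2; slopes of the chords Δ_i = (y_(i+1) - y_i)/h_i = -5, 11/2.
  2·m_0 + 8·m_1 + 2·m_2 = 6(Δ_1 - Δ_0) = 63
Clamped end conditions give two more equations: 2h_0·m_0 + h_0·m_1 = 6(Δ_0 - g'(-1)) = -36 and h_1·m_1 + 2h_1·m_2 = 6(g'(3) - Δ_1) = -15.
Solving the tridiagonal system: m_0 = -131/8, m_1 = 59/4, m_2 = -89/8.

-16.3750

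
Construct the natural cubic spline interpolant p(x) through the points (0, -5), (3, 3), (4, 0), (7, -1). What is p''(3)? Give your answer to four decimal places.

Put M_i = p'' at the i-th knot. Here h = (3, 1, 3) and Δ = (8/3, -3, -1/3), so the interior equations h_(i-1)·M_(i-1) + 2(h_(i-1)+h_i)·M_i + h_i·M_(i+1) = 6(Δ_i − Δ_(i-1)) read
  3·M_0 + 8·M_1 + 1·M_2 = 6(Δ_1 - Δ_0) = -34
  1·M_1 + 8·M_2 + 3·M_3 = 6(Δ_2 - Δ_1) = 16
Natural end conditions: M_0 = M_3 = 0.
Solving the tridiagonal system: M_0 = 0, M_1 = -32/7, M_2 = 18/7, M_3 = 0.

-4.5714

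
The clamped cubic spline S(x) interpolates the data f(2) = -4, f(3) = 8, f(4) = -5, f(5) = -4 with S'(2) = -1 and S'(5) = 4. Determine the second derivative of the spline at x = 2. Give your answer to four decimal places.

Put m_i = S'' at the i-th knot. Here h = (1, 1, 1) and Δ = (12, -13, 1), so the interior equations h_(i-1)·m_(i-1) + 2(h_(i-1)+h_i)·m_i + h_i·m_(i+1) = 6(Δ_i − Δ_(i-1)) read
  1·m_0 + 4·m_1 + 1·m_2 = 6(Δ_1 - Δ_0) = -150
  1·m_1 + 4·m_2 + 1·m_3 = 6(Δ_2 - Δ_1) = 84
Clamped end conditions give two more equations: 2h_0·m_0 + h_0·m_1 = 6(Δ_0 - S'(2)) = 78 and h_2·m_2 + 2h_2·m_3 = 6(S'(5) - Δ_2) = 18.
Solving: m_0 = 1076/15, m_1 = -982/15, m_2 = 602/15, m_3 = -166/15.

71.7333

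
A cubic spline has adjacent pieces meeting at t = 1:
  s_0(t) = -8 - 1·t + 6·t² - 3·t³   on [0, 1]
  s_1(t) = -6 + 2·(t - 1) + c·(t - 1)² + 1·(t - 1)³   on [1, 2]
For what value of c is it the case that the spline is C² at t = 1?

s_0''(t) = 12 - 18·t, so s_0''(1) = -6. On the right, s_1''(1) = 2c, so c = -3.

-3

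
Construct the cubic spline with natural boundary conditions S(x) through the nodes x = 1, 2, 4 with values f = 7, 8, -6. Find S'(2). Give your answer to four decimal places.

Put M_i = S'' at the i-th knot. Here h = (1, 2) and Δ = (1, -7), so the interior equations h_(i-1)·M_(i-1) + 2(h_(i-1)+h_i)·M_i + h_i·M_(i+1) = 6(Δ_i − Δ_(i-1)) read
  1·M_0 + 6·M_1 + 2·M_2 = 6(Δ_1 - Δ_0) = -48
Natural end conditions: M_0 = M_2 = 0.
Hence M_0 = 0, M_1 = -8, M_2 = 0.
On [2, 4], S'(x) = b_1 + 2c_1·(x - 2) + 3d_1·(x - 2)² with b_1 = Δ_1 - h_1(2M_1 + M_2)/6 = -5/3, c_1 = M_1/2 = -4, d_1 = (M_2 - M_1)/(6h_1) = 2/3. So S'(2) = -5/3.

-1.6667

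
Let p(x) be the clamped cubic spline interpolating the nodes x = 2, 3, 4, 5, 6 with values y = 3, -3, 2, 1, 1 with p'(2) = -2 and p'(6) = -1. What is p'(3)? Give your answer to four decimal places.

Let M_i = p''(x_i). Step sizes h_i = 1, 1, 1, 1; slopes of the chords Δ_i = (y_(i+1) - y_i)/h_i = -6, 5, -1, 0.
  1·M_0 + 4·M_1 + 1·M_2 = 6(Δ_1 - Δ_0) = 66
  1·M_1 + 4·M_2 + 1·M_3 = 6(Δ_2 - Δ_1) = -36
  1·M_2 + 4·M_3 + 1·M_4 = 6(Δ_3 - Δ_2) = 6
Clamped end conditions give two more equations: 2h_0·M_0 + h_0·M_1 = 6(Δ_0 - p'(2)) = -24 and h_3·M_3 + 2h_3·M_4 = 6(p'(6) - Δ_3) = -6.
Hence M_0 = -719/28, M_1 = 383/14, M_2 = -71/4, M_3 = 107/14, M_4 = -191/28.
On [3, 4], p'(x) = b_1 + 2c_1·(x - 3) + 3d_1·(x - 3)² with b_1 = Δ_1 - h_1(2M_1 + M_2)/6 = -65/56, c_1 = M_1/2 = 383/28, d_1 = (M_2 - M_1)/(6h_1) = -421/56. So p'(3) = -65/56.

-1.1607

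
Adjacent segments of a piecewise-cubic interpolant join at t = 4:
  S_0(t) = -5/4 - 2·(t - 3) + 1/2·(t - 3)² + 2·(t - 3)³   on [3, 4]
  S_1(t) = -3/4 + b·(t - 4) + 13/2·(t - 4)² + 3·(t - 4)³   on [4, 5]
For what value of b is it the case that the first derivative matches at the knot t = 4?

S_0'(t) = -2 + 1·(t - 3) + 6·(t - 3)², so S_0'(4) = 5. On the right, S_1'(4) = b, so b = 5.

5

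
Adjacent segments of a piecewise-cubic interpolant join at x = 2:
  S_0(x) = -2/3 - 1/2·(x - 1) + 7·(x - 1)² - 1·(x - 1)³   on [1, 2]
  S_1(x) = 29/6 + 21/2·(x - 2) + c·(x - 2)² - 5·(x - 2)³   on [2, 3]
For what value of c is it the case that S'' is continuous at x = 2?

4

S_0''(x) = 14 - 6·(x - 1), so S_0''(2) = 8. On the right, S_1''(2) = 2c, so c = 4.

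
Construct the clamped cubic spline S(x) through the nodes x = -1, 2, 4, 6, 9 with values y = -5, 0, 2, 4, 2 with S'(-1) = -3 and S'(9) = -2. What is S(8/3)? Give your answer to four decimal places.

1.0780

With m_i denoting the second derivative at x_i, h_i = 3, 2, 2, 3, and Δ_i = (y_(i+1) − y_i)/h_i = 5/3, 1, 1, -2/3:
  3·m_0 + 10·m_1 + 2·m_2 = 6(Δ_1 - Δ_0) = -4
  2·m_1 + 8·m_2 + 2·m_3 = 6(Δ_2 - Δ_1) = 0
  2·m_2 + 10·m_3 + 3·m_4 = 6(Δ_3 - Δ_2) = -10
Clamped end conditions give two more equations: 2h_0·m_0 + h_0·m_1 = 6(Δ_0 - S'(-1)) = 28 and h_3·m_3 + 2h_3·m_4 = 6(S'(9) - Δ_3) = -8.
Forward elimination and back-substitution give m_0 = 1484/255, m_1 = -196/85, m_2 = 4/5, m_3 = -76/85, m_4 = -226/255.
On [2, 4], S(x) = 0 + 193/85·(x - 2) - 98/85·(x - 2)² + 22/85·(x - 2)³.
With (x - 2) = 2/3: S(8/3) = 2474/2295.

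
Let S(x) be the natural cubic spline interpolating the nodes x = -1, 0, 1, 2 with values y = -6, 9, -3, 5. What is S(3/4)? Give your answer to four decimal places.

-0.3406

Let M_i = S''(x_i). Step sizes h_i = 1, 1, 1; slopes of the chords Δ_i = (y_(i+1) - y_i)/h_i = 15, -12, 8.
  1·M_0 + 4·M_1 + 1·M_2 = 6(Δ_1 - Δ_0) = -162
  1·M_1 + 4·M_2 + 1·M_3 = 6(Δ_2 - Δ_1) = 120
Natural end conditions: M_0 = M_3 = 0.
Hence M_0 = 0, M_1 = -256/5, M_2 = 214/5, M_3 = 0.
On [0, 1], S(x) = 9 - 31/15·x - 128/5·x² + 47/3·x³.
With x = 3/4: S(3/4) = -109/320.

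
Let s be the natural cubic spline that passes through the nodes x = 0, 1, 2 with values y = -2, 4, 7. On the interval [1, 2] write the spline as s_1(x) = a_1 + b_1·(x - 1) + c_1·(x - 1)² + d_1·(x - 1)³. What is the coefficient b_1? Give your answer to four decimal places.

Write M_i for s''(x_i). With h_i = 1, 1 and divided differences Δ_i = 6, 3, the continuity of s' gives the tridiagonal system
  1·M_0 + 4·M_1 + 1·M_2 = 6(Δ_1 - Δ_0) = -18
Natural end conditions: M_0 = M_2 = 0.
Hence M_0 = 0, M_1 = -9/2, M_2 = 0.
On [1, 2], with s_1(x) = a_1 + b_1·(x - 1) + c_1·(x - 1)² + d_1·(x - 1)³: c_1 = M_1/2 = -9/4, d_1 = (M_2 - M_1)/(6h_1) = 3/4, b_1 = Δ_1 - h_1(2M_1 + M_2)/6 = 9/2.

4.5000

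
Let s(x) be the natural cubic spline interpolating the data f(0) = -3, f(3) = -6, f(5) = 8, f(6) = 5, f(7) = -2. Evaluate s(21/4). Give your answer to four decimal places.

Let M_i = s''(x_i). Step sizes h_i = 3, 2, 1, 1; slopes of the chords Δ_i = (y_(i+1) - y_i)/h_i = -1, 7, -3, -7.
  3·M_0 + 10·M_1 + 2·M_2 = 6(Δ_1 - Δ_0) = 48
  2·M_1 + 6·M_2 + 1·M_3 = 6(Δ_2 - Δ_1) = -60
  1·M_2 + 4·M_3 + 1·M_4 = 6(Δ_3 - Δ_2) = -24
Natural end conditions: M_0 = M_4 = 0.
Solving: M_0 = 0, M_1 = 768/107, M_2 = -1272/107, M_3 = -324/107, M_4 = 0.
On [5, 6], s(x) = 8 + 157/107·(x - 5) - 636/107·(x - 5)² + 158/107·(x - 5)³.
With (x - 5) = 1/4: s(21/4) = 27455/3424.

8.0184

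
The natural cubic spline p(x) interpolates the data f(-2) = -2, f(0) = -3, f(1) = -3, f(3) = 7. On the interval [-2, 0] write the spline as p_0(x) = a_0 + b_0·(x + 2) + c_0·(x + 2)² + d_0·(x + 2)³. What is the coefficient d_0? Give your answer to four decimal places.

-0.0286

With M_i denoting the second derivative at x_i, h_i = 2, 1, 2, and Δ_i = (y_(i+1) − y_i)/h_i = -1/2, 0, 5:
  2·M_0 + 6·M_1 + 1·M_2 = 6(Δ_1 - Δ_0) = 3
  1·M_1 + 6·M_2 + 2·M_3 = 6(Δ_2 - Δ_1) = 30
Natural end conditions: M_0 = M_3 = 0.
Forward elimination and back-substitution give M_0 = 0, M_1 = -12/35, M_2 = 177/35, M_3 = 0.
On [-2, 0], with p_0(x) = a_0 + b_0·(x + 2) + c_0·(x + 2)² + d_0·(x + 2)³: c_0 = M_0/2 = 0, d_0 = (M_1 - M_0)/(6h_0) = -1/35, b_0 = Δ_0 - h_0(2M_0 + M_1)/6 = -27/70.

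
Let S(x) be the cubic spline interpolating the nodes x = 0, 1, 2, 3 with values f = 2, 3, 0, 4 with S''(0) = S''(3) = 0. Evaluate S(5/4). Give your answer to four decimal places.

Let M_i = S''(x_i). Step sizes h_i = 1, 1, 1; slopes of the chords Δ_i = (y_(i+1) - y_i)/h_i = 1, -3, 4.
  1·M_0 + 4·M_1 + 1·M_2 = 6(Δ_1 - Δ_0) = -24
  1·M_1 + 4·M_2 + 1·M_3 = 6(Δ_2 - Δ_1) = 42
Natural end conditions: M_0 = M_3 = 0.
Forward elimination and back-substitution give M_0 = 0, M_1 = -46/5, M_2 = 64/5, M_3 = 0.
On [1, 2], S(x) = 3 - 31/15·(x - 1) - 23/5·(x - 1)² + 11/3·(x - 1)³.
With (x - 1) = 1/4: S(5/4) = 721/320.

2.2531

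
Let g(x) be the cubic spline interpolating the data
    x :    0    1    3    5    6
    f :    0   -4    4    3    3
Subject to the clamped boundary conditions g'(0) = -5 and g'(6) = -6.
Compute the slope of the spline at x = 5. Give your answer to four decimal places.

1.3371

Write M_i for g''(x_i). With h_i = 1, 2, 2, 1 and divided differences Δ_i = -4, 4, -1/2, 0, the continuity of g' gives the tridiagonal system
  1·M_0 + 6·M_1 + 2·M_2 = 6(Δ_1 - Δ_0) = 48
  2·M_1 + 8·M_2 + 2·M_3 = 6(Δ_2 - Δ_1) = -27
  2·M_2 + 6·M_3 + 1·M_4 = 6(Δ_3 - Δ_2) = 3
Clamped end conditions give two more equations: 2h_0·M_0 + h_0·M_1 = 6(Δ_0 - g'(0)) = 6 and h_3·M_3 + 2h_3·M_4 = 6(g'(6) - Δ_3) = -36.
Solving the tridiagonal system: M_0 = -331/132, M_1 = 727/66, M_2 = -187/24, M_3 = 439/66, M_4 = -2815/132.
On [5, 6], g'(x) = b_3 + 2c_3·(x - 5) + 3d_3·(x - 5)² with b_3 = Δ_3 - h_3(2M_3 + M_4)/6 = 353/264, c_3 = M_3/2 = 439/132, d_3 = (M_4 - M_3)/(6h_3) = -1231/264. So g'(5) = 353/264.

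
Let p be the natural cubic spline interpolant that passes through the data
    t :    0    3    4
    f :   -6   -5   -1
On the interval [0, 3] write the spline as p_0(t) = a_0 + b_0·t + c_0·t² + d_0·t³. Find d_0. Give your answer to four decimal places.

0.1528

Put M_i = p'' at the i-th knot. Here h = (3, 1) and Δ = (1/3, 4), so the interior equations h_(i-1)·M_(i-1) + 2(h_(i-1)+h_i)·M_i + h_i·M_(i+1) = 6(Δ_i − Δ_(i-1)) read
  3·M_0 + 8·M_1 + 1·M_2 = 6(Δ_1 - Δ_0) = 22
Natural end conditions: M_0 = M_2 = 0.
Solving the tridiagonal system: M_0 = 0, M_1 = 11/4, M_2 = 0.
On [0, 3], with p_0(t) = a_0 + b_0·t + c_0·t² + d_0·t³: c_0 = M_0/2 = 0, d_0 = (M_1 - M_0)/(6h_0) = 11/72, b_0 = Δ_0 - h_0(2M_0 + M_1)/6 = -25/24.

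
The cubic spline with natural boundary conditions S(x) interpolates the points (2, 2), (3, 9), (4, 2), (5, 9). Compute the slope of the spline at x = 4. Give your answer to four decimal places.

Put M_i = S'' at the i-th knot. Here h = (1, 1, 1) and Δ = (7, -7, 7), so the interior equations h_(i-1)·M_(i-1) + 2(h_(i-1)+h_i)·M_i + h_i·M_(i+1) = 6(Δ_i − Δ_(i-1)) read
  1·M_0 + 4·M_1 + 1·M_2 = 6(Δ_1 - Δ_0) = -84
  1·M_1 + 4·M_2 + 1·M_3 = 6(Δ_2 - Δ_1) = 84
Natural end conditions: M_0 = M_3 = 0.
Solving the tridiagonal system: M_0 = 0, M_1 = -28, M_2 = 28, M_3 = 0.
On [4, 5], S'(x) = b_2 + 2c_2·(x - 4) + 3d_2·(x - 4)² with b_2 = Δ_2 - h_2(2M_2 + M_3)/6 = -7/3, c_2 = M_2/2 = 14, d_2 = (M_3 - M_2)/(6h_2) = -14/3. So S'(4) = -7/3.

-2.3333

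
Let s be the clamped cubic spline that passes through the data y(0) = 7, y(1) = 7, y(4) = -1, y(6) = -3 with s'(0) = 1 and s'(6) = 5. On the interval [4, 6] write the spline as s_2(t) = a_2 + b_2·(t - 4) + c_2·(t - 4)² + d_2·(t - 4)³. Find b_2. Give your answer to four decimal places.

-3.8205

With M_i denoting the second derivative at x_i, h_i = 1, 3, 2, and Δ_i = (y_(i+1) − y_i)/h_i = 0, -8/3, -1:
  1·M_0 + 8·M_1 + 3·M_2 = 6(Δ_1 - Δ_0) = -16
  3·M_1 + 10·M_2 + 2·M_3 = 6(Δ_2 - Δ_1) = 10
Clamped end conditions give two more equations: 2h_0·M_0 + h_0·M_1 = 6(Δ_0 - s'(0)) = -6 and h_2·M_2 + 2h_2·M_3 = 6(s'(6) - Δ_2) = 36.
Solving the tridiagonal system: M_0 = -86/39, M_1 = -62/39, M_2 = -14/39, M_3 = 358/39.
On [4, 6], with s_2(t) = a_2 + b_2·(t - 4) + c_2·(t - 4)² + d_2·(t - 4)³: c_2 = M_2/2 = -7/39, d_2 = (M_3 - M_2)/(6h_2) = 31/39, b_2 = Δ_2 - h_2(2M_2 + M_3)/6 = -149/39.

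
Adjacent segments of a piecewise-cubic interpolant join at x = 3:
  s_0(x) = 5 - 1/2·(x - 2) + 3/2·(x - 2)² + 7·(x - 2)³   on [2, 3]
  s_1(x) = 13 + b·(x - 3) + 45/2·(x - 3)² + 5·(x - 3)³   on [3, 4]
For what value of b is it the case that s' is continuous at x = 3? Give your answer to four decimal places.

23.5000

s_0'(x) = -1/2 + 3·(x - 2) + 21·(x - 2)², so s_0'(3) = 47/2. On the right, s_1'(3) = b, so b = 47/2.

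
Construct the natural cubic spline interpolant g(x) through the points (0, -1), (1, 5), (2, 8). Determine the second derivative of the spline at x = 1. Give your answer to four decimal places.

Let M_i = g''(x_i). Step sizes h_i = 1, 1; slopes of the chords Δ_i = (y_(i+1) - y_i)/h_i = 6, 3.
  1·M_0 + 4·M_1 + 1·M_2 = 6(Δ_1 - Δ_0) = -18
Natural end conditions: M_0 = M_2 = 0.
Forward elimination and back-substitution give M_0 = 0, M_1 = -9/2, M_2 = 0.

-4.5000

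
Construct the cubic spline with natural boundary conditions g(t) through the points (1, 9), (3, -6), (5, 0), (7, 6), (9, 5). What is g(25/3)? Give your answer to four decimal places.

Let M_i = g''(x_i). Step sizes h_i = 2, 2, 2, 2; slopes of the chords Δ_i = (y_(i+1) - y_i)/h_i = -15/2, 3, 3, -1/2.
  2·M_0 + 8·M_1 + 2·M_2 = 6(Δ_1 - Δ_0) = 63
  2·M_1 + 8·M_2 + 2·M_3 = 6(Δ_2 - Δ_1) = 0
  2·M_2 + 8·M_3 + 2·M_4 = 6(Δ_3 - Δ_2) = -21
Natural end conditions: M_0 = M_4 = 0.
Solving: M_0 = 0, M_1 = 33/4, M_2 = -3/2, M_3 = -9/4, M_4 = 0.
On [7, 9], g(t) = 6 + 1·(t - 7) - 9/8·(t - 7)² + 3/16·(t - 7)³.
With (t - 7) = 4/3: g(25/3) = 52/9.

5.7778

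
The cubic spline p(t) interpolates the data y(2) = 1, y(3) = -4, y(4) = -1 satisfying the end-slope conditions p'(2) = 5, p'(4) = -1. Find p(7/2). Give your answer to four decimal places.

-2.6875

Write σ_i for p''(x_i). With h_i = 1, 1 and divided differences Δ_i = -5, 3, the continuity of p' gives the tridiagonal system
  1·σ_0 + 4·σ_1 + 1·σ_2 = 6(Δ_1 - Δ_0) = 48
Clamped end conditions give two more equations: 2h_0·σ_0 + h_0·σ_1 = 6(Δ_0 - p'(2)) = -60 and h_1·σ_1 + 2h_1·σ_2 = 6(p'(4) - Δ_1) = -24.
Solving the tridiagonal system: σ_0 = -45, σ_1 = 30, σ_2 = -27.
On [3, 4], p(t) = -4 - 5/2·(t - 3) + 15·(t - 3)² - 19/2·(t - 3)³.
With (t - 3) = 1/2: p(7/2) = -43/16.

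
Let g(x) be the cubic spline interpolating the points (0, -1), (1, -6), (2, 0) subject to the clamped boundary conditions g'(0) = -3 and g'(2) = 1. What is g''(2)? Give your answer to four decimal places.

Write M_i for g''(x_i). With h_i = 1, 1 and divided differences Δ_i = -5, 6, the continuity of g' gives the tridiagonal system
  1·M_0 + 4·M_1 + 1·M_2 = 6(Δ_1 - Δ_0) = 66
Clamped end conditions give two more equations: 2h_0·M_0 + h_0·M_1 = 6(Δ_0 - g'(0)) = -12 and h_1·M_1 + 2h_1·M_2 = 6(g'(2) - Δ_1) = -30.
Solving: M_0 = -41/2, M_1 = 29, M_2 = -59/2.

-29.5000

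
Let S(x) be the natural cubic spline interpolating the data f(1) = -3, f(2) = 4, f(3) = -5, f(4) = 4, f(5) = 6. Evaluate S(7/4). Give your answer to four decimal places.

Let M_i = S''(x_i). Step sizes h_i = 1, 1, 1, 1; slopes of the chords Δ_i = (y_(i+1) - y_i)/h_i = 7, -9, 9, 2.
  1·M_0 + 4·M_1 + 1·M_2 = 6(Δ_1 - Δ_0) = -96
  1·M_1 + 4·M_2 + 1·M_3 = 6(Δ_2 - Δ_1) = 108
  1·M_2 + 4·M_3 + 1·M_4 = 6(Δ_3 - Δ_2) = -42
Natural end conditions: M_0 = M_4 = 0.
Solving the tridiagonal system: M_0 = 0, M_1 = -957/28, M_2 = 285/7, M_3 = -579/28, M_4 = 0.
On [1, 2], S(x) = -3 + 711/56·(x - 1) + 0·(x - 1)² - 319/56·(x - 1)³.
With (x - 1) = 3/4: S(7/4) = 2109/512.

4.1191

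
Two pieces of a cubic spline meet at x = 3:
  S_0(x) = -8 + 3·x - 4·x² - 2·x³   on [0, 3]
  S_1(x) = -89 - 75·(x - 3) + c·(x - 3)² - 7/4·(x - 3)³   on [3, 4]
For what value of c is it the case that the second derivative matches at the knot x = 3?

S_0''(x) = -8 - 12·x, so S_0''(3) = -44. On the right, S_1''(3) = 2c, so c = -22.

-22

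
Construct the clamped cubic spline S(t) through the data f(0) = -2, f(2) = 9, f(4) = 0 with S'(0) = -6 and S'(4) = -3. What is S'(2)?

3

Write M_i for S''(x_i). With h_i = 2, 2 and divided differences Δ_i = 11/2, -9/2, the continuity of S' gives the tridiagonal system
  2·M_0 + 8·M_1 + 2·M_2 = 6(Δ_1 - Δ_0) = -60
Clamped end conditions give two more equations: 2h_0·M_0 + h_0·M_1 = 6(Δ_0 - S'(0)) = 69 and h_1·M_1 + 2h_1·M_2 = 6(S'(4) - Δ_1) = 9.
Forward elimination and back-substitution give M_0 = 51/2, M_1 = -33/2, M_2 = 21/2.
On [2, 4], S'(t) = b_1 + 2c_1·(t - 2) + 3d_1·(t - 2)² with b_1 = Δ_1 - h_1(2M_1 + M_2)/6 = 3, c_1 = M_1/2 = -33/4, d_1 = (M_2 - M_1)/(6h_1) = 9/4. So S'(2) = 3.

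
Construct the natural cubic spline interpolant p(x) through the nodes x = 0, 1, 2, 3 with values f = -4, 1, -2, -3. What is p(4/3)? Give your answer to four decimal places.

0.5235

Let M_i = p''(x_i). Step sizes h_i = 1, 1, 1; slopes of the chords Δ_i = (y_(i+1) - y_i)/h_i = 5, -3, -1.
  1·M_0 + 4·M_1 + 1·M_2 = 6(Δ_1 - Δ_0) = -48
  1·M_1 + 4·M_2 + 1·M_3 = 6(Δ_2 - Δ_1) = 12
Natural end conditions: M_0 = M_3 = 0.
Forward elimination and back-substitution give M_0 = 0, M_1 = -68/5, M_2 = 32/5, M_3 = 0.
On [1, 2], p(x) = 1 + 7/15·(x - 1) - 34/5·(x - 1)² + 10/3·(x - 1)³.
With (x - 1) = 1/3: p(4/3) = 212/405.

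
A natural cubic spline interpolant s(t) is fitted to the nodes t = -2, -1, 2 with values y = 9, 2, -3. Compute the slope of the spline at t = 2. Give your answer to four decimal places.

Put M_i = s'' at the i-th knot. Here h = (1, 3) and Δ = (-7, -5/3), so the interior equations h_(i-1)·M_(i-1) + 2(h_(i-1)+h_i)·M_i + h_i·M_(i+1) = 6(Δ_i − Δ_(i-1)) read
  1·M_0 + 8·M_1 + 3·M_2 = 6(Δ_1 - Δ_0) = 32
Natural end conditions: M_0 = M_2 = 0.
Solving: M_0 = 0, M_1 = 4, M_2 = 0.
On [-1, 2], s'(t) = b_1 + 2c_1·(t + 1) + 3d_1·(t + 1)² with b_1 = Δ_1 - h_1(2M_1 + M_2)/6 = -17/3, c_1 = M_1/2 = 2, d_1 = (M_2 - M_1)/(6h_1) = -2/9. So s'(2) = 1/3.

0.3333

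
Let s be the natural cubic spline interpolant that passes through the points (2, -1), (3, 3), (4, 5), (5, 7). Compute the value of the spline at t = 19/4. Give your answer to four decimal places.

6.4688

With σ_i denoting the second derivative at x_i, h_i = 1, 1, 1, and Δ_i = (y_(i+1) − y_i)/h_i = 4, 2, 2:
  1·σ_0 + 4·σ_1 + 1·σ_2 = 6(Δ_1 - Δ_0) = -12
  1·σ_1 + 4·σ_2 + 1·σ_3 = 6(Δ_2 - Δ_1) = 0
Natural end conditions: σ_0 = σ_3 = 0.
Forward elimination and back-substitution give σ_0 = 0, σ_1 = -16/5, σ_2 = 4/5, σ_3 = 0.
On [4, 5], s(t) = 5 + 26/15·(t - 4) + 2/5·(t - 4)² - 2/15·(t - 4)³.
With (t - 4) = 3/4: s(19/4) = 207/32.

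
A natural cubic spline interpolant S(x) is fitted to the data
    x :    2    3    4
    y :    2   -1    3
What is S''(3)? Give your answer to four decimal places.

10.5000

Put σ_i = S'' at the i-th knot. Here h = (1, 1) and Δ = (-3, 4), so the interior equations h_(i-1)·σ_(i-1) + 2(h_(i-1)+h_i)·σ_i + h_i·σ_(i+1) = 6(Δ_i − Δ_(i-1)) read
  1·σ_0 + 4·σ_1 + 1·σ_2 = 6(Δ_1 - Δ_0) = 42
Natural end conditions: σ_0 = σ_2 = 0.
Solving: σ_0 = 0, σ_1 = 21/2, σ_2 = 0.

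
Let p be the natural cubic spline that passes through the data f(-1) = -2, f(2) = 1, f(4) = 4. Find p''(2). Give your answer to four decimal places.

Write M_i for p''(x_i). With h_i = 3, 2 and divided differences Δ_i = 1, 3/2, the continuity of p' gives the tridiagonal system
  3·M_0 + 10·M_1 + 2·M_2 = 6(Δ_1 - Δ_0) = 3
Natural end conditions: M_0 = M_2 = 0.
Hence M_0 = 0, M_1 = 3/10, M_2 = 0.

0.3000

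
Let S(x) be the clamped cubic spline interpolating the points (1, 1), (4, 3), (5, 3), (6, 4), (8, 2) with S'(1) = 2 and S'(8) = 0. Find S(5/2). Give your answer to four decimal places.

2.8568

With m_i denoting the second derivative at x_i, h_i = 3, 1, 1, 2, and Δ_i = (y_(i+1) − y_i)/h_i = 2/3, 0, 1, -1:
  3·m_0 + 8·m_1 + 1·m_2 = 6(Δ_1 - Δ_0) = -4
  1·m_1 + 4·m_2 + 1·m_3 = 6(Δ_2 - Δ_1) = 6
  1·m_2 + 6·m_3 + 2·m_4 = 6(Δ_3 - Δ_2) = -12
Clamped end conditions give two more equations: 2h_0·m_0 + h_0·m_1 = 6(Δ_0 - S'(1)) = -8 and h_3·m_3 + 2h_3·m_4 = 6(S'(8) - Δ_3) = 6.
Solving the tridiagonal system: m_0 = -271/237, m_1 = -30/79, m_2 = 195/79, m_3 = -276/79, m_4 = 513/158.
On [1, 4], S(x) = 1 + 2·(x - 1) - 271/474·(x - 1)² + 181/4266·(x - 1)³.
With (x - 1) = 3/2: S(5/2) = 3611/1264.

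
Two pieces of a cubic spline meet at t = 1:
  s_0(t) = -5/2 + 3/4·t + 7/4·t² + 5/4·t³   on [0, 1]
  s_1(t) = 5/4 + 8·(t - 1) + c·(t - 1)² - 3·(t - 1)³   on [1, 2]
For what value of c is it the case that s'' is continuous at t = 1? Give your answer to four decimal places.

s_0''(t) = 7/2 + 15/2·t, so s_0''(1) = 11. On the right, s_1''(1) = 2c, so c = 11/2.

5.5000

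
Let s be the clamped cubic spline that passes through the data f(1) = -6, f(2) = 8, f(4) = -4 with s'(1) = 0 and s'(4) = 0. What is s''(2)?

Let M_i = s''(x_i). Step sizes h_i = 1, 2; slopes of the chords Δ_i = (y_(i+1) - y_i)/h_i = 14, -6.
  1·M_0 + 6·M_1 + 2·M_2 = 6(Δ_1 - Δ_0) = -120
Clamped end conditions give two more equations: 2h_0·M_0 + h_0·M_1 = 6(Δ_0 - s'(1)) = 84 and h_1·M_1 + 2h_1·M_2 = 6(s'(4) - Δ_1) = 36.
Forward elimination and back-substitution give M_0 = 62, M_1 = -40, M_2 = 29.

-40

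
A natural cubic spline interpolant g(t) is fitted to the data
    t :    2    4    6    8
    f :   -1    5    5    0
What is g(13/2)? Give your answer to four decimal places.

4.0563

With M_i denoting the second derivative at x_i, h_i = 2, 2, 2, and Δ_i = (y_(i+1) − y_i)/h_i = 3, 0, -5/2:
  2·M_0 + 8·M_1 + 2·M_2 = 6(Δ_1 - Δ_0) = -18
  2·M_1 + 8·M_2 + 2·M_3 = 6(Δ_2 - Δ_1) = -15
Natural end conditions: M_0 = M_3 = 0.
Forward elimination and back-substitution give M_0 = 0, M_1 = -19/10, M_2 = -7/5, M_3 = 0.
On [6, 8], g(t) = 5 - 47/30·(t - 6) - 7/10·(t - 6)² + 7/60·(t - 6)³.
With (t - 6) = 1/2: g(13/2) = 649/160.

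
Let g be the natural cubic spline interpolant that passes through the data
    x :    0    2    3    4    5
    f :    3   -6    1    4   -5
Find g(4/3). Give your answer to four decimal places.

-6.0405

Let M_i = g''(x_i). Step sizes h_i = 2, 1, 1, 1; slopes of the chords Δ_i = (y_(i+1) - y_i)/h_i = -9/2, 7, 3, -9.
  2·M_0 + 6·M_1 + 1·M_2 = 6(Δ_1 - Δ_0) = 69
  1·M_1 + 4·M_2 + 1·M_3 = 6(Δ_2 - Δ_1) = -24
  1·M_2 + 4·M_3 + 1·M_4 = 6(Δ_3 - Δ_2) = -72
Natural end conditions: M_0 = M_4 = 0.
Hence M_0 = 0, M_1 = 1059/86, M_2 = -210/43, M_3 = -1443/86, M_4 = 0.
On [0, 2], g(x) = 3 - 370/43·x + 0·x² + 353/344·x³.
With x = 4/3: g(4/3) = -7013/1161.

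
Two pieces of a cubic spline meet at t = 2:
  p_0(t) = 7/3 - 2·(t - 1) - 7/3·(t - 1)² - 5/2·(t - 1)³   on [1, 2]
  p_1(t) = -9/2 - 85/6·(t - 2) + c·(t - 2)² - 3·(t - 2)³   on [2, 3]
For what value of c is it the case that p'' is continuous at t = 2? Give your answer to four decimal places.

p_0''(t) = -14/3 - 15·(t - 1), so p_0''(2) = -59/3. On the right, p_1''(2) = 2c, so c = -59/6.

-9.8333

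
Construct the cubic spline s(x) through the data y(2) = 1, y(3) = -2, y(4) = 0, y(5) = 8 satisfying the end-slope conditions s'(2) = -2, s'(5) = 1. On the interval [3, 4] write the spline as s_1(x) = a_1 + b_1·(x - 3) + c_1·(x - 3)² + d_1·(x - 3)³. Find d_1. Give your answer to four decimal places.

Let σ_i = s''(x_i). Step sizes h_i = 1, 1, 1; slopes of the chords Δ_i = (y_(i+1) - y_i)/h_i = -3, 2, 8.
  1·σ_0 + 4·σ_1 + 1·σ_2 = 6(Δ_1 - Δ_0) = 30
  1·σ_1 + 4·σ_2 + 1·σ_3 = 6(Δ_2 - Δ_1) = 36
Clamped end conditions give two more equations: 2h_0·σ_0 + h_0·σ_1 = 6(Δ_0 - s'(2)) = -6 and h_2·σ_2 + 2h_2·σ_3 = 6(s'(5) - Δ_2) = -42.
Solving: σ_0 = -28/5, σ_1 = 26/5, σ_2 = 74/5, σ_3 = -142/5.
On [3, 4], with s_1(x) = a_1 + b_1·(x - 3) + c_1·(x - 3)² + d_1·(x - 3)³: c_1 = σ_1/2 = 13/5, d_1 = (σ_2 - σ_1)/(6h_1) = 8/5, b_1 = Δ_1 - h_1(2σ_1 + σ_2)/6 = -11/5.

1.6000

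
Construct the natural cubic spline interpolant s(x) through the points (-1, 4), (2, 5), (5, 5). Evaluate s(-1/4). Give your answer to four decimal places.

4.3086

Let M_i = s''(x_i). Step sizes h_i = 3, 3; slopes of the chords Δ_i = (y_(i+1) - y_i)/h_i = 1/3, 0.
  3·M_0 + 12·M_1 + 3·M_2 = 6(Δ_1 - Δ_0) = -2
Natural end conditions: M_0 = M_2 = 0.
Forward elimination and back-substitution give M_0 = 0, M_1 = -1/6, M_2 = 0.
On [-1, 2], s(x) = 4 + 5/12·(x + 1) + 0·(x + 1)² - 1/108·(x + 1)³.
With (x + 1) = 3/4: s(-1/4) = 1103/256.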